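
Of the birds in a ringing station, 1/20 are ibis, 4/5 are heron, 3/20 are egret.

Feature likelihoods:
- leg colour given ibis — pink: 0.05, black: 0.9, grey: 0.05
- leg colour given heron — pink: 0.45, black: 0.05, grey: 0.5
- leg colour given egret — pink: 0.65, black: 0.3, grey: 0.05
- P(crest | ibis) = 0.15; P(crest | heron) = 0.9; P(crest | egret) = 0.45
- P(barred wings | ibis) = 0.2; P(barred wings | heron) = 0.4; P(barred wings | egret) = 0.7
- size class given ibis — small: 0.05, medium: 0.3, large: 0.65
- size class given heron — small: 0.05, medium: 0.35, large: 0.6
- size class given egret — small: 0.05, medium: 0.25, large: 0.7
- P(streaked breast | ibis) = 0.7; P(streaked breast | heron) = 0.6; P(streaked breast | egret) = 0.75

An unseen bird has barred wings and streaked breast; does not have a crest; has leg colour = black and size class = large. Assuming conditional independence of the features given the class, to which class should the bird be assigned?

ibis: 0.05 × 0.9 × (1−0.15) × 0.2 × 0.65 × 0.7 = 0.00348075
heron: 0.8 × 0.05 × (1−0.9) × 0.4 × 0.6 × 0.6 = 0.000576
egret: 0.15 × 0.3 × (1−0.45) × 0.7 × 0.7 × 0.75 = 0.009095625
Highest score → egret.

egret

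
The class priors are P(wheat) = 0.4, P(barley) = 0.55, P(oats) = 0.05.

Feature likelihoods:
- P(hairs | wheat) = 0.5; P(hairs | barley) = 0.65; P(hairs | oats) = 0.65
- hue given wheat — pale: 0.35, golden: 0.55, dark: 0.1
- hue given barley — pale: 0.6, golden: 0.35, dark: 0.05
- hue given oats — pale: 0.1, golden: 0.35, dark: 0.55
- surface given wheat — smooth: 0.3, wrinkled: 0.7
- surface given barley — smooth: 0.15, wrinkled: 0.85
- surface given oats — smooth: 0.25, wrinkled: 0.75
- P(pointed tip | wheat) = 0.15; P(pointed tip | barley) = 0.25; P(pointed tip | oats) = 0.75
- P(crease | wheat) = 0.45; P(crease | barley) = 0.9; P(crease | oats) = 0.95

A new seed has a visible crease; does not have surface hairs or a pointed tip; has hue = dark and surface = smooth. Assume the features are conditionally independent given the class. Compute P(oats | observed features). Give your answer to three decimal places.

wheat: 0.4 × (1−0.5) × 0.1 × 0.3 × (1−0.15) × 0.45 = 0.002295
barley: 0.55 × (1−0.65) × 0.05 × 0.15 × (1−0.25) × 0.9 = 0.00097453125
oats: 0.05 × (1−0.65) × 0.55 × 0.25 × (1−0.75) × 0.95 = 0.000571484375
P(oats | x) = 0.000571484375 / 0.003841015625 ≈ 0.149

0.149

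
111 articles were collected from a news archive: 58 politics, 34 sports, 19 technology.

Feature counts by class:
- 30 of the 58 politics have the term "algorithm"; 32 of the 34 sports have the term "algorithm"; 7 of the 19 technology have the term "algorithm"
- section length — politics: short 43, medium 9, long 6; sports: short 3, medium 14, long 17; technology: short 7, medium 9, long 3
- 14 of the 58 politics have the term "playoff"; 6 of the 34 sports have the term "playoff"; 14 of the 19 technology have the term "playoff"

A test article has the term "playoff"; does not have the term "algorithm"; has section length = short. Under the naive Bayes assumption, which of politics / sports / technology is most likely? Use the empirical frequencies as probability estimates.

politics

politics: (58/111) × (28/58) × (43/58) × (14/58) ≈ 0.0451415
sports: (34/111) × (2/34) × (3/34) × (6/34) ≈ 0.000280557
technology: (19/111) × (12/19) × (7/19) × (14/19) ≈ 0.0293479
Highest score → politics.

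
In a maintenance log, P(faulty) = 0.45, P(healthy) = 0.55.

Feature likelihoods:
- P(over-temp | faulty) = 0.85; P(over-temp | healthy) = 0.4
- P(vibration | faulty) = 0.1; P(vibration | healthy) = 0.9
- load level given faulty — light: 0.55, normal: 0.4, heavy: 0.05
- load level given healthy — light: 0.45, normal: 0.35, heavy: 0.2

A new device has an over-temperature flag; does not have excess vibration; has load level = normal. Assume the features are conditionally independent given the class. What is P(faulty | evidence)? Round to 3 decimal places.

0.947

faulty: 0.45 × 0.85 × (1−0.1) × 0.4 = 0.1377
healthy: 0.55 × 0.4 × (1−0.9) × 0.35 = 0.0077
P(faulty | x) = 0.1377 / 0.1454 ≈ 0.947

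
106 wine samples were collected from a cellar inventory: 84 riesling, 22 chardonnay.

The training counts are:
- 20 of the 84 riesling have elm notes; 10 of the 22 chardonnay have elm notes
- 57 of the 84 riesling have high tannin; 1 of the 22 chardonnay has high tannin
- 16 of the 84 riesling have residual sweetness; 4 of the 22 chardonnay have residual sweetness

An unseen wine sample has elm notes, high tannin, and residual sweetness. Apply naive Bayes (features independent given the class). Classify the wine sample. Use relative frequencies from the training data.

riesling: (84/106) × (20/84) × (57/84) × (16/84) ≈ 0.0243871
chardonnay: (22/106) × (10/22) × (1/22) × (4/22) ≈ 0.000779666
Highest score → riesling.

riesling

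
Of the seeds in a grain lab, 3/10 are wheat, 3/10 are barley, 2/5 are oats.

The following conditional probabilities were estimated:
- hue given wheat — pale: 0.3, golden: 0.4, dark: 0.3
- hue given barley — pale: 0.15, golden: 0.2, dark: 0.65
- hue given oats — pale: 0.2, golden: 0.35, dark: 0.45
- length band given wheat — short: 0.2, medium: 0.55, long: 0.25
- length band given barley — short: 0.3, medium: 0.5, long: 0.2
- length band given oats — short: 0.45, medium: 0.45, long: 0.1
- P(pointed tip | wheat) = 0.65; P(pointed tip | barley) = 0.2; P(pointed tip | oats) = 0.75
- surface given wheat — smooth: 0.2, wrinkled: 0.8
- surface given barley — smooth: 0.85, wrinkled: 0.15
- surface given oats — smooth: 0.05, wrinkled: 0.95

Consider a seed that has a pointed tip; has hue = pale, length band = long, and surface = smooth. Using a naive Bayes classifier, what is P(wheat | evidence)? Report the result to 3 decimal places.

wheat: 0.3 × 0.3 × 0.25 × 0.65 × 0.2 = 0.002925
barley: 0.3 × 0.15 × 0.2 × 0.2 × 0.85 = 0.00153
oats: 0.4 × 0.2 × 0.1 × 0.75 × 0.05 = 0.0003
P(wheat | x) = 0.002925 / 0.004755 ≈ 0.615

0.615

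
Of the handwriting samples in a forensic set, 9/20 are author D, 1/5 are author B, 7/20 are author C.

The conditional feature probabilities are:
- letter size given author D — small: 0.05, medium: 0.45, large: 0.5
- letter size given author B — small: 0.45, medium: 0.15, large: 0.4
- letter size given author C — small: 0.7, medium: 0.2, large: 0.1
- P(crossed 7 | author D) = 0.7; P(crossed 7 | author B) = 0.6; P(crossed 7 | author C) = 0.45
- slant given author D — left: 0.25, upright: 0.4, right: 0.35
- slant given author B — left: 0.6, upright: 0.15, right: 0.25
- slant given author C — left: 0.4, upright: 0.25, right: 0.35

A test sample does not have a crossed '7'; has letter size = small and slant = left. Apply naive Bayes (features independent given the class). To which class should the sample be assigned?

author C

author D: 0.45 × 0.05 × (1−0.7) × 0.25 = 0.0016875
author B: 0.2 × 0.45 × (1−0.6) × 0.6 = 0.0216
author C: 0.35 × 0.7 × (1−0.45) × 0.4 = 0.0539
Highest score → author C.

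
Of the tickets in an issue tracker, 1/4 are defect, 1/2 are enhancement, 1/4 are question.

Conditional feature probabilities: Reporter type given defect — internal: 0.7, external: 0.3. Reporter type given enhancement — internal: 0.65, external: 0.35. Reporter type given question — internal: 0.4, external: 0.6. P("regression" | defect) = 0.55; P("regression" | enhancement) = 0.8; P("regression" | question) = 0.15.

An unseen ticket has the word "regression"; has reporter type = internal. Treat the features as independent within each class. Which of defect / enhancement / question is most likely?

enhancement

defect: 0.25 × 0.7 × 0.55 = 0.09625
enhancement: 0.5 × 0.65 × 0.8 = 0.26
question: 0.25 × 0.4 × 0.15 = 0.015
Highest score → enhancement.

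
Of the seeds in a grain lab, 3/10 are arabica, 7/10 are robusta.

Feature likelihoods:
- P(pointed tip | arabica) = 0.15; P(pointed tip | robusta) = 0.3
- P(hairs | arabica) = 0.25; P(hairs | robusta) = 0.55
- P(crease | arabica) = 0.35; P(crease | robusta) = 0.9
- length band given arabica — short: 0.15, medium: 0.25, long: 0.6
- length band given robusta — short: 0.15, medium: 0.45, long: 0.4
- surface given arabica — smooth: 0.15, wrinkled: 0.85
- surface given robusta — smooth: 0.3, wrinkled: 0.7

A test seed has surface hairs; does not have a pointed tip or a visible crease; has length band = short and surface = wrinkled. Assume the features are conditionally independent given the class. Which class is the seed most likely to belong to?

arabica

arabica: 0.3 × (1−0.15) × 0.25 × (1−0.35) × 0.15 × 0.85 = 0.00528328125
robusta: 0.7 × (1−0.3) × 0.55 × (1−0.9) × 0.15 × 0.7 = 0.00282975
Highest score → arabica.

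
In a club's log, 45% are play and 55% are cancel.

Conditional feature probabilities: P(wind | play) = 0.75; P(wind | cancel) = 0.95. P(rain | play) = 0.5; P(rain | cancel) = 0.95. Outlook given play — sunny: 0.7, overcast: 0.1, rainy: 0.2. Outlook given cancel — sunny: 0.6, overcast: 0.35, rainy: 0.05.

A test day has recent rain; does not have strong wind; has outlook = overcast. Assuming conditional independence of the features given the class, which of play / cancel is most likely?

play: 0.45 × (1−0.75) × 0.5 × 0.1 = 0.005625
cancel: 0.55 × (1−0.95) × 0.95 × 0.35 = 0.00914375
Highest score → cancel.

cancel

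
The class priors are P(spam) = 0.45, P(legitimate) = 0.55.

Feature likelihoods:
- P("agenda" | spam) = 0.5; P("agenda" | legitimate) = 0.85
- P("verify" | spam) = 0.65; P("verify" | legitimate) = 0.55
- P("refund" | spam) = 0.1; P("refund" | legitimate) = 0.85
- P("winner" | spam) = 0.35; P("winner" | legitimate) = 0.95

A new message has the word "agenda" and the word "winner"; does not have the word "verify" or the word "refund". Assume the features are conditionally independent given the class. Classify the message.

legitimate

spam: 0.45 × 0.5 × (1−0.65) × (1−0.1) × 0.35 = 0.02480625
legitimate: 0.55 × 0.85 × (1−0.55) × (1−0.85) × 0.95 = 0.0299784375
Highest score → legitimate.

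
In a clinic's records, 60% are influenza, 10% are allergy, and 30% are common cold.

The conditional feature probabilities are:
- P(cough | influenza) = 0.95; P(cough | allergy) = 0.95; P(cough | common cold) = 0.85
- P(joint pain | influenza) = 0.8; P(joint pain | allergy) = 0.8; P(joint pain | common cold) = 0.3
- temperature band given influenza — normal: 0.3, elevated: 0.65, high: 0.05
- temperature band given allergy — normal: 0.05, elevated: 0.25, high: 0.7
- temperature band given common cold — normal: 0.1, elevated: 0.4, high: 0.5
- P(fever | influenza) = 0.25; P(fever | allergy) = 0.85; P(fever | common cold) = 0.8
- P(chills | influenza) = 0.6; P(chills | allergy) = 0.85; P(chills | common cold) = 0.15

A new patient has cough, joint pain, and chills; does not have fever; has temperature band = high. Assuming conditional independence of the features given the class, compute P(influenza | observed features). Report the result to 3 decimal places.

0.564

influenza: 0.6 × 0.95 × 0.8 × 0.05 × (1−0.25) × 0.6 = 0.01026
allergy: 0.1 × 0.95 × 0.8 × 0.7 × (1−0.85) × 0.85 = 0.006783
common cold: 0.3 × 0.85 × 0.3 × 0.5 × (1−0.8) × 0.15 = 0.0011475
P(influenza | x) = 0.01026 / 0.0181905 ≈ 0.564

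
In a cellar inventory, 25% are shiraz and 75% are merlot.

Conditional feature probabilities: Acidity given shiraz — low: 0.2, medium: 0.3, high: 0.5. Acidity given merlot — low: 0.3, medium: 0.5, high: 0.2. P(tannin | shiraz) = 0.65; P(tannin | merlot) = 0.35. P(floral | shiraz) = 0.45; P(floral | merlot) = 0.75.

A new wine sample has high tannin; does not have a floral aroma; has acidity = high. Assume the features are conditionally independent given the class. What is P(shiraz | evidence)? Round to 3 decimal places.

shiraz: 0.25 × 0.5 × 0.65 × (1−0.45) = 0.0446875
merlot: 0.75 × 0.2 × 0.35 × (1−0.75) = 0.013125
P(shiraz | x) = 0.0446875 / 0.0578125 ≈ 0.773

0.773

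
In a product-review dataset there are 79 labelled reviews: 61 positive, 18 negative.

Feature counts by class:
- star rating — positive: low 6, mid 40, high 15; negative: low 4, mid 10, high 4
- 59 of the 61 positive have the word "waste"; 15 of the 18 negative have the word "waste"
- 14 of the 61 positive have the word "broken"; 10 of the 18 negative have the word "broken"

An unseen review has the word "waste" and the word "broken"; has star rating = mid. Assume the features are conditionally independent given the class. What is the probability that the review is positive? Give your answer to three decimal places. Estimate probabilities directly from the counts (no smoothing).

positive: (61/79) × (40/61) × (59/61) × (14/61) ≈ 0.112397
negative: (18/79) × (10/18) × (15/18) × (10/18) ≈ 0.0586029
P(positive | x) = 0.112397 / 0.1709999 ≈ 0.657

0.657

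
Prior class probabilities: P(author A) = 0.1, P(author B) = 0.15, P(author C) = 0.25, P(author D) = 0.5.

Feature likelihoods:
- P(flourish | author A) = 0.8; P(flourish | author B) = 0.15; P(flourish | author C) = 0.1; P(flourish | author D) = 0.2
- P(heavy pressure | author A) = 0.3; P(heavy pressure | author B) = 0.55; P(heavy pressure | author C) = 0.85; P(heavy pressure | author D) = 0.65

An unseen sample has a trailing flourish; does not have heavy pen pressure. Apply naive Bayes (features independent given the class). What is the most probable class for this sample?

author A

author A: 0.1 × 0.8 × (1−0.3) = 0.056
author B: 0.15 × 0.15 × (1−0.55) = 0.010125
author C: 0.25 × 0.1 × (1−0.85) = 0.00375
author D: 0.5 × 0.2 × (1−0.65) = 0.035
Highest score → author A.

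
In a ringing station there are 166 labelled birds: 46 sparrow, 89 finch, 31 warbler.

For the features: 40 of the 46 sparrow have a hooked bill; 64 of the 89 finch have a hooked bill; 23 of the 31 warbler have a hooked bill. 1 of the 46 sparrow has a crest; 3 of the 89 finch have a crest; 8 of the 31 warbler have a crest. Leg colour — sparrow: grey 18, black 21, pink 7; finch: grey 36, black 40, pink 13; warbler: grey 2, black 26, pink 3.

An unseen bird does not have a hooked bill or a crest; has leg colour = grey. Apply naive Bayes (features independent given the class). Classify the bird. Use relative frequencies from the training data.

sparrow: (46/166) × (6/46) × (45/46) × (18/46) ≈ 0.0138361
finch: (89/166) × (25/89) × (86/89) × (36/89) ≈ 0.0588644
warbler: (31/166) × (8/31) × (23/31) × (2/31) ≈ 0.00230683
Highest score → finch.

finch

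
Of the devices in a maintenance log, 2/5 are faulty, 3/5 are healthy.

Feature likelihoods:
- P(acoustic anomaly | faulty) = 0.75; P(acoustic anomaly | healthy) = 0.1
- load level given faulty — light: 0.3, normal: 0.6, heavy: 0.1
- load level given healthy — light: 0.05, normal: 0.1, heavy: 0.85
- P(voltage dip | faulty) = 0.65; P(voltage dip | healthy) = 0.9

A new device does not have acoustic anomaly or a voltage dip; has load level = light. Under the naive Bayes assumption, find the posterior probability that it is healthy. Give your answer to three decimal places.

0.205

faulty: 0.4 × (1−0.75) × 0.3 × (1−0.65) = 0.0105
healthy: 0.6 × (1−0.1) × 0.05 × (1−0.9) = 0.0027
P(healthy | x) = 0.0027 / 0.0132 ≈ 0.205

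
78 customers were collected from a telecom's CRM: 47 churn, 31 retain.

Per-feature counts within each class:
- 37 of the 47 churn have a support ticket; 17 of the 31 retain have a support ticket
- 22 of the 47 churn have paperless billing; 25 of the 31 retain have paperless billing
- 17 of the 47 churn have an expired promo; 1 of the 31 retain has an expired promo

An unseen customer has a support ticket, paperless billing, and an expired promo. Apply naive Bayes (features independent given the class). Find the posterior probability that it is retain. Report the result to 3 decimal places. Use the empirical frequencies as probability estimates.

0.066

churn: (47/78) × (37/47) × (22/47) × (17/47) ≈ 0.0803125
retain: (31/78) × (17/31) × (25/31) × (1/31) ≈ 0.00566984
P(retain | x) = 0.00566984 / 0.08598234 ≈ 0.066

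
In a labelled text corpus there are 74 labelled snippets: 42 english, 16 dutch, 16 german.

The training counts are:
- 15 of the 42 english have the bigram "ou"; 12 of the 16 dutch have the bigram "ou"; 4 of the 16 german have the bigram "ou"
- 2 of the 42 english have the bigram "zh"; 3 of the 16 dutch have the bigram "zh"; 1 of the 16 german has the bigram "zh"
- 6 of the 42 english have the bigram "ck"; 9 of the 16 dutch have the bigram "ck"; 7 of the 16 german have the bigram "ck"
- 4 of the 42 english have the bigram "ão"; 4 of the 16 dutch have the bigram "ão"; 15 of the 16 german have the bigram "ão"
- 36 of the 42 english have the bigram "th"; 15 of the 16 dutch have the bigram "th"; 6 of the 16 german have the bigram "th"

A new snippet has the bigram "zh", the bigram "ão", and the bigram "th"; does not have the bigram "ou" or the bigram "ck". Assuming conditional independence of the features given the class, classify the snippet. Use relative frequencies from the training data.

english: (42/74) × (27/42) × (2/42) × (36/42) × (4/42) × (36/42) ≈ 0.00121571
dutch: (16/74) × (4/16) × (3/16) × (7/16) × (4/16) × (15/16) ≈ 0.00103925
german: (16/74) × (12/16) × (1/16) × (9/16) × (15/16) × (6/16) ≈ 0.00200426
Highest score → german.

german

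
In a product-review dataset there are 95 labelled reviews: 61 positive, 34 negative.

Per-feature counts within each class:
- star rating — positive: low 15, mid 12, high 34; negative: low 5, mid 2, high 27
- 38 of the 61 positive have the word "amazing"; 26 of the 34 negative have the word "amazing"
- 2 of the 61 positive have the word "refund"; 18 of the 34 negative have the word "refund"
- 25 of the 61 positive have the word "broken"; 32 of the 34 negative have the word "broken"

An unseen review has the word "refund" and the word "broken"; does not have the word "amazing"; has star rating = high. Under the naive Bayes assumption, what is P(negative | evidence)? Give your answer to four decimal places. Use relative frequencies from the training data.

0.9484

positive: (61/95) × (34/61) × (23/61) × (2/61) × (25/61) ≈ 0.00181327
negative: (34/95) × (27/34) × (8/34) × (18/34) × (32/34) ≈ 0.0333208
P(negative | x) = 0.0333208 / 0.03513407 ≈ 0.9484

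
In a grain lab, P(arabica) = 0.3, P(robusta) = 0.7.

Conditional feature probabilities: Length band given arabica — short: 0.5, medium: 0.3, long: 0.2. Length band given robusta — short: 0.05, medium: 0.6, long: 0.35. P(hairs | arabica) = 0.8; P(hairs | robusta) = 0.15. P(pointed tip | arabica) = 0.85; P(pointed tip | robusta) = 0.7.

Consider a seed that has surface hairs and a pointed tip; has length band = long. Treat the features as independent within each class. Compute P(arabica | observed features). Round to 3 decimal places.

0.613

arabica: 0.3 × 0.2 × 0.8 × 0.85 = 0.0408
robusta: 0.7 × 0.35 × 0.15 × 0.7 = 0.025725
P(arabica | x) = 0.0408 / 0.066525 ≈ 0.613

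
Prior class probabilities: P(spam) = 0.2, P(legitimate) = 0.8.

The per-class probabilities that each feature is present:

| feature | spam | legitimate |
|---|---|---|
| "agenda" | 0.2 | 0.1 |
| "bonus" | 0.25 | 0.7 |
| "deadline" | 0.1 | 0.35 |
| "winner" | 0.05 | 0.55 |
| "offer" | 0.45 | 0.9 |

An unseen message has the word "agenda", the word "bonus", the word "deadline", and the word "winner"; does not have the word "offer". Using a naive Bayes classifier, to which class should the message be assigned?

legitimate

spam: 0.2 × 0.2 × 0.25 × 0.1 × 0.05 × (1−0.45) = 0.0000275
legitimate: 0.8 × 0.1 × 0.7 × 0.35 × 0.55 × (1−0.9) = 0.001078
Highest score → legitimate.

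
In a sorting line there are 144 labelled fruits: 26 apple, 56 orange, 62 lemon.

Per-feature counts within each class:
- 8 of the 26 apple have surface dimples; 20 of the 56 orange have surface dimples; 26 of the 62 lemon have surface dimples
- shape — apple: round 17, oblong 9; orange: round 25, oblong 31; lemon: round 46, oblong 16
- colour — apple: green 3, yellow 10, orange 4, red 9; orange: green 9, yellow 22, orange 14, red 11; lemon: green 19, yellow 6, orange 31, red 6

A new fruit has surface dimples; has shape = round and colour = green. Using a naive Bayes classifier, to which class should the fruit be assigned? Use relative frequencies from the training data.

lemon

apple: (26/144) × (8/26) × (17/26) × (3/26) ≈ 0.00419132
orange: (56/144) × (20/56) × (25/56) × (9/56) ≈ 0.00996492
lemon: (62/144) × (26/62) × (46/62) × (19/62) ≈ 0.0410524
Highest score → lemon.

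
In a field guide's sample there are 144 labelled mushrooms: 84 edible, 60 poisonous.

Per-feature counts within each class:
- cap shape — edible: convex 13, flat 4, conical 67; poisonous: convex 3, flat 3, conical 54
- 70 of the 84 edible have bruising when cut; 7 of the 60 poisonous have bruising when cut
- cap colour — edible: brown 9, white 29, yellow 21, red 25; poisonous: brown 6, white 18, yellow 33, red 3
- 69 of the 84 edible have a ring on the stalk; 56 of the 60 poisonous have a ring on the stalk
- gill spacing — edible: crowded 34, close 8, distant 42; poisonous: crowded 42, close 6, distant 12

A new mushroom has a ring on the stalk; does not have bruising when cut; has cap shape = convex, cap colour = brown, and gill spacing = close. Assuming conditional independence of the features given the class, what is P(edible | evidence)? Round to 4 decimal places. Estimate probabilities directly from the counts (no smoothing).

0.4234

edible: (84/144) × (13/84) × (14/84) × (9/84) × (69/84) × (8/84) ≈ 0.000126117
poisonous: (60/144) × (3/60) × (53/60) × (6/60) × (56/60) × (6/60) ≈ 0.000171759
P(edible | x) = 0.000126117 / 0.000297876 ≈ 0.4234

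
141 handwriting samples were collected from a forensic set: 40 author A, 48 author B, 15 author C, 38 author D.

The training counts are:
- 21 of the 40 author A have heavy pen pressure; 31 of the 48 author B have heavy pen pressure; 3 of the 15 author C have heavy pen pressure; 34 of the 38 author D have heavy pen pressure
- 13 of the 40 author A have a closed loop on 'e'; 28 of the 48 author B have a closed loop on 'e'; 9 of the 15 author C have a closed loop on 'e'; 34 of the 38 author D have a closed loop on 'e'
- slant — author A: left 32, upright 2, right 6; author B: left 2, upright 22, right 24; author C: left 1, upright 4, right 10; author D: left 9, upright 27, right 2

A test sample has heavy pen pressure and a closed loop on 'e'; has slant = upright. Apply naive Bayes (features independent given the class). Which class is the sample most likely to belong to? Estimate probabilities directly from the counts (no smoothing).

author D

author A: (40/141) × (21/40) × (13/40) × (2/40) ≈ 0.00242021
author B: (48/141) × (31/48) × (28/48) × (22/48) ≈ 0.0587815
author C: (15/141) × (3/15) × (9/15) × (4/15) ≈ 0.00340426
author D: (38/141) × (34/38) × (34/38) × (27/38) ≈ 0.153298
Highest score → author D.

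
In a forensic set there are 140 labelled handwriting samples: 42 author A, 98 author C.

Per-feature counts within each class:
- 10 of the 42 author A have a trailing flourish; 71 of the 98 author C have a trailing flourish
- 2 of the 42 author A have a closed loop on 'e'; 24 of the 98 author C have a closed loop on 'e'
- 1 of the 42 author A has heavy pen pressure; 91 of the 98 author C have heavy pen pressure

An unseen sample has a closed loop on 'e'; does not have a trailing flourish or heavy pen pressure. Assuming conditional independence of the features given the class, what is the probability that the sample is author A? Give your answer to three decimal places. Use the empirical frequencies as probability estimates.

0.759

author A: (42/140) × (32/42) × (2/42) × (41/42) ≈ 0.0106252
author C: (98/140) × (27/98) × (24/98) × (7/98) ≈ 0.00337359
P(author A | x) = 0.0106252 / 0.01399879 ≈ 0.759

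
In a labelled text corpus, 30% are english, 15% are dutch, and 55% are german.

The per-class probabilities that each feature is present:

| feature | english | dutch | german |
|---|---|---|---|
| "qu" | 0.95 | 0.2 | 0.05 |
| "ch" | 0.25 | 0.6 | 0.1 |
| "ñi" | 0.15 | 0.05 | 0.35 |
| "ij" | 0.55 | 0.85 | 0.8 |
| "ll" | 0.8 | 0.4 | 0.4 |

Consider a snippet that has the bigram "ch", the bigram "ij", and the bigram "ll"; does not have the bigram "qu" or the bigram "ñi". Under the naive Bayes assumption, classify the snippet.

dutch

english: 0.3 × (1−0.95) × 0.25 × (1−0.15) × 0.55 × 0.8 = 0.0014025
dutch: 0.15 × (1−0.2) × 0.6 × (1−0.05) × 0.85 × 0.4 = 0.023256
german: 0.55 × (1−0.05) × 0.1 × (1−0.35) × 0.8 × 0.4 = 0.010868
Highest score → dutch.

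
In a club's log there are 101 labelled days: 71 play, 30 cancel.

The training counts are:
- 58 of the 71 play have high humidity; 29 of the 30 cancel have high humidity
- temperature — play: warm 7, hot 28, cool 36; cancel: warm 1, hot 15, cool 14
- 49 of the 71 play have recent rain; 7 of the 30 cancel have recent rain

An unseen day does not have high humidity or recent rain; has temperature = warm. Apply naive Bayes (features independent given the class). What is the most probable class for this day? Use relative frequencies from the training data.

play: (71/101) × (13/71) × (7/71) × (22/71) ≈ 0.00393211
cancel: (30/101) × (1/30) × (1/30) × (23/30) ≈ 0.000253025
Highest score → play.

play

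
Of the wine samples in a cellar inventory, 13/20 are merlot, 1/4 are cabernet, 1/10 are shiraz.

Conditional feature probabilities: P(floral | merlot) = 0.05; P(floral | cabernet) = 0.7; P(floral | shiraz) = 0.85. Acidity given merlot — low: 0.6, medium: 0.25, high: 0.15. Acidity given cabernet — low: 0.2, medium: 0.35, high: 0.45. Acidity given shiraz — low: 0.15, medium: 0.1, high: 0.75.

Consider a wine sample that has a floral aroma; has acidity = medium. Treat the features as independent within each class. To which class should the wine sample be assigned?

merlot: 0.65 × 0.05 × 0.25 = 0.008125
cabernet: 0.25 × 0.7 × 0.35 = 0.06125
shiraz: 0.1 × 0.85 × 0.1 = 0.0085
Highest score → cabernet.

cabernet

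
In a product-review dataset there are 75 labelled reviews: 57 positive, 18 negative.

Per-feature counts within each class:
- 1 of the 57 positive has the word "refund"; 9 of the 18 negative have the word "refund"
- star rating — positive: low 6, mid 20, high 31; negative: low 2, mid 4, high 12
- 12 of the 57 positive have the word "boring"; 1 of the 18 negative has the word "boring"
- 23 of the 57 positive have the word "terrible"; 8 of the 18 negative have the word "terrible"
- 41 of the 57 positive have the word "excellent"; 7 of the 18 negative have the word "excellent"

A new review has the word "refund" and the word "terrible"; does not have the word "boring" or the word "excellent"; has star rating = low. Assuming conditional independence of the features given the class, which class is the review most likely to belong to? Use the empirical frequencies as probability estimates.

positive: (57/75) × (1/57) × (6/57) × (45/57) × (23/57) × (16/57) ≈ 0.000125502
negative: (18/75) × (9/18) × (2/18) × (17/18) × (8/18) × (11/18) ≈ 0.00342021
Highest score → negative.

negative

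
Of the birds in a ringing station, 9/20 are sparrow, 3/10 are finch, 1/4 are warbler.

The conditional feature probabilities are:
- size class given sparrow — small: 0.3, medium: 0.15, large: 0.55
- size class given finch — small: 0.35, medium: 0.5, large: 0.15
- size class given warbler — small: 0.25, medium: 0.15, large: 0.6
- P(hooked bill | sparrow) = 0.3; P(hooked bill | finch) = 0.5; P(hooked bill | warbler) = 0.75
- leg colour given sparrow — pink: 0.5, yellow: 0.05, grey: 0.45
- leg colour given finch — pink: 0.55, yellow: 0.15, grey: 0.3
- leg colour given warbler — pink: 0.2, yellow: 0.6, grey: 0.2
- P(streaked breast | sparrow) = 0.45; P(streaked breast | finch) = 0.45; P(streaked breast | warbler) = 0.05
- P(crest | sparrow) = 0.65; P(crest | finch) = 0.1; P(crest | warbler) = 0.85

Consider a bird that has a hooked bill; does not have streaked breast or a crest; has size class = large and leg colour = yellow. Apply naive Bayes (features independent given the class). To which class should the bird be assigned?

sparrow: 0.45 × 0.55 × 0.3 × 0.05 × (1−0.45) × (1−0.65) = 0.00071465625
finch: 0.3 × 0.15 × 0.5 × 0.15 × (1−0.45) × (1−0.1) = 0.001670625
warbler: 0.25 × 0.6 × 0.75 × 0.6 × (1−0.05) × (1−0.85) = 0.00961875
Highest score → warbler.

warbler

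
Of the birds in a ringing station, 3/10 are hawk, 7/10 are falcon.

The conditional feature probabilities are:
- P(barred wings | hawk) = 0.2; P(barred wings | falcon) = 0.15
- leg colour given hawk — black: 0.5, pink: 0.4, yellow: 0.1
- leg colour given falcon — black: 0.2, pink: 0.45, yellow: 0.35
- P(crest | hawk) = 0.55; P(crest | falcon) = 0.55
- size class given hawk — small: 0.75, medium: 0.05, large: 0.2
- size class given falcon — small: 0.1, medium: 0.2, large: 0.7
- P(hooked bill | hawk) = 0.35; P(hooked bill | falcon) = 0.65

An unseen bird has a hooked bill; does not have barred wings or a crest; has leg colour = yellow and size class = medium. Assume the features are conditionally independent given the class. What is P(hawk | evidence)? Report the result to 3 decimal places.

0.015

hawk: 0.3 × (1−0.2) × 0.1 × (1−0.55) × 0.05 × 0.35 = 0.000189
falcon: 0.7 × (1−0.15) × 0.35 × (1−0.55) × 0.2 × 0.65 = 0.012182625
P(hawk | x) = 0.000189 / 0.012371625 ≈ 0.015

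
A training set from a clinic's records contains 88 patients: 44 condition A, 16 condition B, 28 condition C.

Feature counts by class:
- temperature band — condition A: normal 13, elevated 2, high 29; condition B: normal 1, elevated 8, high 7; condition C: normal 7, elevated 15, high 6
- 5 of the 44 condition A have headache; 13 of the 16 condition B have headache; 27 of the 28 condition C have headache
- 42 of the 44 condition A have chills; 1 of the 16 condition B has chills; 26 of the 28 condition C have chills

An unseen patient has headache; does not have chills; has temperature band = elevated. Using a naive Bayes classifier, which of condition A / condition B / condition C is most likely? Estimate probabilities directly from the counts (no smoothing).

condition B

condition A: (44/88) × (2/44) × (5/44) × (2/44) ≈ 0.000117393
condition B: (16/88) × (8/16) × (13/16) × (15/16) ≈ 0.0692472
condition C: (28/88) × (15/28) × (27/28) × (2/28) ≈ 0.0117405
Highest score → condition B.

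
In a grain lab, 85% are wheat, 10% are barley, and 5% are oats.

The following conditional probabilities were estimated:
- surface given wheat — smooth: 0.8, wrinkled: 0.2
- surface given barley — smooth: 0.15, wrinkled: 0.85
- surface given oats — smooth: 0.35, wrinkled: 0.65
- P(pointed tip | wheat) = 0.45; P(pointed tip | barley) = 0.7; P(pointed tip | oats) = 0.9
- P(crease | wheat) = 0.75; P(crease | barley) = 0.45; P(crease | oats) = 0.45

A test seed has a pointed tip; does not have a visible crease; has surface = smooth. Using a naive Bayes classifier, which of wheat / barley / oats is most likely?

wheat: 0.85 × 0.8 × 0.45 × (1−0.75) = 0.0765
barley: 0.1 × 0.15 × 0.7 × (1−0.45) = 0.005775
oats: 0.05 × 0.35 × 0.9 × (1−0.45) = 0.0086625
Highest score → wheat.

wheat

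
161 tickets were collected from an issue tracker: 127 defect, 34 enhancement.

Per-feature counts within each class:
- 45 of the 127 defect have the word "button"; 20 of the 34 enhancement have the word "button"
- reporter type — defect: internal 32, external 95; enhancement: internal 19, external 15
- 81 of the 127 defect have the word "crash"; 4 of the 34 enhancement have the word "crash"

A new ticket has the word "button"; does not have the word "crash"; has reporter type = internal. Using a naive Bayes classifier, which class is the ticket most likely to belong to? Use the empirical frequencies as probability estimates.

enhancement

defect: (127/161) × (45/127) × (32/127) × (46/127) ≈ 0.0255086
enhancement: (34/161) × (20/34) × (19/34) × (30/34) ≈ 0.0612521
Highest score → enhancement.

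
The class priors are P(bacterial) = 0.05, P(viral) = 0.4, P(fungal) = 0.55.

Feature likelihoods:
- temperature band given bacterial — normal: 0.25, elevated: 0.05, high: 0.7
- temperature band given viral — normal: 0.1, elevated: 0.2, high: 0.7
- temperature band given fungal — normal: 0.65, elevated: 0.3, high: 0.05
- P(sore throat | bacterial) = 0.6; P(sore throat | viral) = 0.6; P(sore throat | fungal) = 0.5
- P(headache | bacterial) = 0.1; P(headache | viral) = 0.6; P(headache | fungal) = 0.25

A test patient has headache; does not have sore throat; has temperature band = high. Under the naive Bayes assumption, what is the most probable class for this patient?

viral

bacterial: 0.05 × 0.7 × (1−0.6) × 0.1 = 0.0014
viral: 0.4 × 0.7 × (1−0.6) × 0.6 = 0.0672
fungal: 0.55 × 0.05 × (1−0.5) × 0.25 = 0.0034375
Highest score → viral.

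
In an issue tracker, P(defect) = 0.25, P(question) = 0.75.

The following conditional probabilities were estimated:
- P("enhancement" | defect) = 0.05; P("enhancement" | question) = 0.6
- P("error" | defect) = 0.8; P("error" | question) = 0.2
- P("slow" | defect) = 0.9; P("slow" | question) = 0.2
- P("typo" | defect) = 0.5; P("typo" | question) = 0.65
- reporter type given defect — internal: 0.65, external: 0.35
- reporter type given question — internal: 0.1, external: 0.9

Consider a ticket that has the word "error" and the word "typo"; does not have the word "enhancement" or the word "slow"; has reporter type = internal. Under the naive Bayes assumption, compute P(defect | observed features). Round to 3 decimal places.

0.664

defect: 0.25 × (1−0.05) × 0.8 × (1−0.9) × 0.5 × 0.65 = 0.006175
question: 0.75 × (1−0.6) × 0.2 × (1−0.2) × 0.65 × 0.1 = 0.00312
P(defect | x) = 0.006175 / 0.009295 ≈ 0.664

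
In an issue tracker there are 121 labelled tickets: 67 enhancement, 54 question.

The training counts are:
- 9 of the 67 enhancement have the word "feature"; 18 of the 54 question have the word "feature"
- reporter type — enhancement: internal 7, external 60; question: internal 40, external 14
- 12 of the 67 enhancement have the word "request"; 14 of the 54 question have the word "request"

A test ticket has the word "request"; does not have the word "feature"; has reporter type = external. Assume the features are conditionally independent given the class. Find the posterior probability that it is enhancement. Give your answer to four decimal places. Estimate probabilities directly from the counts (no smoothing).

0.7936

enhancement: (67/121) × (58/67) × (60/67) × (12/67) ≈ 0.0768821
question: (54/121) × (36/54) × (14/54) × (14/54) ≈ 0.019998
P(enhancement | x) = 0.0768821 / 0.0968801 ≈ 0.7936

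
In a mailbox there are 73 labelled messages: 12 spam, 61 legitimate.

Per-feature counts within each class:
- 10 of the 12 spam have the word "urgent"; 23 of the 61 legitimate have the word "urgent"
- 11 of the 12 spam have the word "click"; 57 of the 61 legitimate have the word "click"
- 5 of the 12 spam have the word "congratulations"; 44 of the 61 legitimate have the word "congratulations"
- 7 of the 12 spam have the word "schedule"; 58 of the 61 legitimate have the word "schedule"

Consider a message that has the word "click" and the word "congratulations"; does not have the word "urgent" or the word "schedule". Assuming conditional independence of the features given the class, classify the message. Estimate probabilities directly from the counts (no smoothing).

spam: (12/73) × (2/12) × (11/12) × (5/12) × (5/12) ≈ 0.0043601
legitimate: (61/73) × (38/61) × (57/61) × (44/61) × (3/61) ≈ 0.0172552
Highest score → legitimate.

legitimate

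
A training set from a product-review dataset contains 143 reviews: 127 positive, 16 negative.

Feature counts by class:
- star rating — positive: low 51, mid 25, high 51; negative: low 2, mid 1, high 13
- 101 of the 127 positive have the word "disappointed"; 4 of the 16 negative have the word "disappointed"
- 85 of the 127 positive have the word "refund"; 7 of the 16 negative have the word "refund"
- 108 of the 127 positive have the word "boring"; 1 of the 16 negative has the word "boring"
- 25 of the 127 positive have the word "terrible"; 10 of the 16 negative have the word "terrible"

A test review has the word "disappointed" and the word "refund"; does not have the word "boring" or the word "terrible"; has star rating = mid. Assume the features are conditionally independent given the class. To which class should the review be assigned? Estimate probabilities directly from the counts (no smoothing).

positive: (127/143) × (25/127) × (101/127) × (85/127) × (19/127) × (102/127) ≈ 0.0111811
negative: (16/143) × (1/16) × (4/16) × (7/16) × (15/16) × (6/16) ≈ 0.000268896
Highest score → positive.

positive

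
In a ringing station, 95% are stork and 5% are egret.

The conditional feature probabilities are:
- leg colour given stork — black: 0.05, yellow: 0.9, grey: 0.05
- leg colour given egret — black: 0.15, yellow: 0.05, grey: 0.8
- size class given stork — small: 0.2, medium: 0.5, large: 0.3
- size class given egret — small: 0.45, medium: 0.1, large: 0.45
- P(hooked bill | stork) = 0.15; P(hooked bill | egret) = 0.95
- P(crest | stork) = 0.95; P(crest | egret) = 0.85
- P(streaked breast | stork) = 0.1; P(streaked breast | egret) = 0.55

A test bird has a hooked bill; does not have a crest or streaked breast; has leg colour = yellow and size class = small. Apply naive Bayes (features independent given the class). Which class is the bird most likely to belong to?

stork: 0.95 × 0.9 × 0.2 × 0.15 × (1−0.95) × (1−0.1) = 0.00115425
egret: 0.05 × 0.05 × 0.45 × 0.95 × (1−0.85) × (1−0.55) = 0.000072140625
Highest score → stork.

stork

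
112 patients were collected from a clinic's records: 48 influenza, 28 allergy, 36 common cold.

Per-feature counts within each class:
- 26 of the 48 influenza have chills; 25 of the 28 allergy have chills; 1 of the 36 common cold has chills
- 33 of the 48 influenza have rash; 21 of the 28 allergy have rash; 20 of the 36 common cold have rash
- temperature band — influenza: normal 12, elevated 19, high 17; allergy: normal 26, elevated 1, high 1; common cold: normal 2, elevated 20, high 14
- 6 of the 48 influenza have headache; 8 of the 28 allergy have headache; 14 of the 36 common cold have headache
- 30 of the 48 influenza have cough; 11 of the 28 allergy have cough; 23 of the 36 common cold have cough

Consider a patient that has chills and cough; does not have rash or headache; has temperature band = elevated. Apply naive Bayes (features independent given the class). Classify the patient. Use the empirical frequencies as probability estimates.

influenza

influenza: (48/112) × (26/48) × (15/48) × (19/48) × (42/48) × (30/48) ≈ 0.0157038
allergy: (28/112) × (25/28) × (7/28) × (1/28) × (20/28) × (11/28) ≈ 0.000559256
common cold: (36/112) × (1/36) × (16/36) × (20/36) × (22/36) × (23/36) ≈ 0.000860741
Highest score → influenza.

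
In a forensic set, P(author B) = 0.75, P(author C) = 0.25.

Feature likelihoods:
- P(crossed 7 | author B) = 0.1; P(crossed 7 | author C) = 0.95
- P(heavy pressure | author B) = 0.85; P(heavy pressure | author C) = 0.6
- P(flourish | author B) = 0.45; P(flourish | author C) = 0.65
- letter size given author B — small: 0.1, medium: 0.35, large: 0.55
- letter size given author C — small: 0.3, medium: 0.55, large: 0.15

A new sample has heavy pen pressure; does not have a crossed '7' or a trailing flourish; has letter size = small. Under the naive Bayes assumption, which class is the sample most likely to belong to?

author B: 0.75 × (1−0.1) × 0.85 × (1−0.45) × 0.1 = 0.03155625
author C: 0.25 × (1−0.95) × 0.6 × (1−0.65) × 0.3 = 0.0007875
Highest score → author B.

author B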